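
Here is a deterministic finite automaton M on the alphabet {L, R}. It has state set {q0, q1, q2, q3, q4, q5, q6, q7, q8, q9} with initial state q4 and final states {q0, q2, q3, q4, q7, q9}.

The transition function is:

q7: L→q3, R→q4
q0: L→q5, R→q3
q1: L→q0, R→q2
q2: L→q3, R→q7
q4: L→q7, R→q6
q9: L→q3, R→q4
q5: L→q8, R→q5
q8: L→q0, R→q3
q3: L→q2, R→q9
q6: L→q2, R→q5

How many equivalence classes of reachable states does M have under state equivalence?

7

Reachable states from the start: {q0,q2,q3,q4,q5,q6,q7,q8,q9}. Unreachable: {q1} — drop them.
Initial partition by acceptance: {q0,q2,q3,q4,q7,q9} | {q5,q6,q8}.
On input L, block {q0,q2,q3,q4,q7,q9} splits into {q2,q3,q4,q7,q9} and {q0}.
Refine {q2,q3,q4,q7,q9} on symbol R: members go to different blocks, giving {q2,q3,q7,q9} and {q4}.
Split {q2,q3,q7,q9} by δ(·,R) → {q2,q3} and {q7,q9}.
On input L, block {q5,q6,q8} splits into {q5} and {q6} and {q8}.
No further refinement is possible. Final partition (7 blocks): {q2,q3} | {q5} | {q0} | {q4} | {q7,q9} | {q6} | {q8}.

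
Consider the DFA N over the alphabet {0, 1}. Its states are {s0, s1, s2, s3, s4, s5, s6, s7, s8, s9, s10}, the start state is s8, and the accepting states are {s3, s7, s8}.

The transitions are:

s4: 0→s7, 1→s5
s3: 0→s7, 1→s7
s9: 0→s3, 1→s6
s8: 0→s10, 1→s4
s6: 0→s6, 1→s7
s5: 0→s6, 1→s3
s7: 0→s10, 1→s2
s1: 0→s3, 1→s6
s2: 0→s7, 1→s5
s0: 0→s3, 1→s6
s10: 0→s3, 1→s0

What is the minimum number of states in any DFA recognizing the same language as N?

Reachable states from the start: {s0,s2,s3,s4,s5,s6,s7,s8,s10}. Unreachable: {s1,s9} — drop them.
P0 = {s3,s7,s8} | {s0,s2,s4,s5,s6,s10}.
Refine {s3,s7,s8} on symbol 0: members go to different blocks, giving {s7,s8} and {s3}.
Split {s0,s2,s4,s5,s6,s10} by δ(·,0) → {s0,s10} and {s2,s4} and {s5,s6}.
Refine {s0,s10} on symbol 1: members go to different blocks, giving {s0} and {s10}.
On input 1, block {s5,s6} splits into {s5} and {s6}.
The partition is now stable with 7 blocks: {s7,s8} | {s0} | {s3} | {s2,s4} | {s5} | {s10} | {s6}.

7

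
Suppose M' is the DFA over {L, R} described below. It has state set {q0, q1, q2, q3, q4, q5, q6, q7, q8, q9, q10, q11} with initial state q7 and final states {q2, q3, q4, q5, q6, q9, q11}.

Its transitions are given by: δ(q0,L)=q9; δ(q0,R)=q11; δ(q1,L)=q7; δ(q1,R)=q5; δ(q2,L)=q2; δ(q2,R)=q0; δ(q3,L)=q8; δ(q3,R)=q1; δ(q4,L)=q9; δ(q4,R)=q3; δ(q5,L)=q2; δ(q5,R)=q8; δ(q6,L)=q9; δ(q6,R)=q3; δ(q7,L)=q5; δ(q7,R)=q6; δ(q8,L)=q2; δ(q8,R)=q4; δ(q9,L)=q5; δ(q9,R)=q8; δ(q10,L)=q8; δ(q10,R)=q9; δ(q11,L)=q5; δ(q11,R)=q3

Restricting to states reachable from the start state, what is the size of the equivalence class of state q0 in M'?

3

States {q10} cannot be reached from the start state, so discard them.
P0 = {q2,q3,q4,q5,q6,q9,q11} | {q0,q1,q7,q8}.
On input L, block {q2,q3,q4,q5,q6,q9,q11} splits into {q2,q4,q5,q6,q9,q11} and {q3}.
Refine {q2,q4,q5,q6,q9,q11} on symbol R: members go to different blocks, giving {q2,q5,q9} and {q4,q6,q11}.
On input L, block {q0,q1,q7,q8} splits into {q0,q7,q8} and {q1}.
Stable partition: {q2,q5,q9} | {q0,q7,q8} | {q3} | {q4,q6,q11} | {q1} — 5 equivalence classes.
The equivalence class containing q0 is {q0,q7,q8}, of size 3.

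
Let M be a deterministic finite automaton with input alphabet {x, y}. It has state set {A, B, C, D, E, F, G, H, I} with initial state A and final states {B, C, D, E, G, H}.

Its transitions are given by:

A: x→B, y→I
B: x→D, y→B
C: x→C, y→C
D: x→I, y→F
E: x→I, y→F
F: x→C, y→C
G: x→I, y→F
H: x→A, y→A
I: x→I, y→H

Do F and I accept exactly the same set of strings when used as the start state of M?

No

States {E,G} cannot be reached from the start state, so discard them.
Initial partition by acceptance: {B,C,D,H} | {A,F,I}.
On input x, block {B,C,D,H} splits into {B,C} and {D,H}.
On input x, block {B,C} splits into {B} and {C}.
Refine {A,F,I} on symbol x: members go to different blocks, giving {A} and {F} and {I}.
Split {D,H} by δ(·,x) → {D} and {H}.
Stable partition: {B} | {A} | {D} | {C} | {F} | {I} | {H} — 7 equivalence classes.
F and I end up in different blocks, so they are distinguishable. For instance, the string 'x' is accepted from only F.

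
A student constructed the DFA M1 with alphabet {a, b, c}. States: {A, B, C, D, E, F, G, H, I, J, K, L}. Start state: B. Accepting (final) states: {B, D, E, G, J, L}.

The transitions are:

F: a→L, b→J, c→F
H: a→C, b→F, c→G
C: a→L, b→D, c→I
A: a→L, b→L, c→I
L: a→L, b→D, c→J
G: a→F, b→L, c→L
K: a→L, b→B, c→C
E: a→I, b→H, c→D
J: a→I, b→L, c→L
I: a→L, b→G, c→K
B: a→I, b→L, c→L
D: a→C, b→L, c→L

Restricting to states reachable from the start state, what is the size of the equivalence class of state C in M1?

4

Reachable states from the start: {B,C,D,F,G,I,J,K,L}. Unreachable: {A,E,H} — drop them.
P0 = {B,D,G,J,L} | {C,F,I,K}.
Refine {B,D,G,J,L} on symbol a: members go to different blocks, giving {B,D,G,J} and {L}.
The partition is now stable with 3 blocks: {B,D,G,J} | {C,F,I,K} | {L}.
The equivalence class containing C is {C,F,I,K}, of size 4.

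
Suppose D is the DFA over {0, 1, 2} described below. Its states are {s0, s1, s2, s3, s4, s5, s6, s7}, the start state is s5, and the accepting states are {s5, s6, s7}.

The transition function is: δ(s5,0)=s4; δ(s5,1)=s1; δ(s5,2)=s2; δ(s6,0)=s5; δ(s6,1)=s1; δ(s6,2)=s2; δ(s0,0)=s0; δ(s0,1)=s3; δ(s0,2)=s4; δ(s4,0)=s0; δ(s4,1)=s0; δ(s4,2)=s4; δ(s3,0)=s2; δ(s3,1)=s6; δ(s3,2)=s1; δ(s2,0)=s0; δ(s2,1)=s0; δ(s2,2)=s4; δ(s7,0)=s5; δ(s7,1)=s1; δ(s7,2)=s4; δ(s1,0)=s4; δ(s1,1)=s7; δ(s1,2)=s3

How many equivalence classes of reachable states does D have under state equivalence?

Every state is reachable, so we keep all 8.
Initial partition by acceptance: {s5,s6,s7} | {s0,s1,s2,s3,s4}.
Split {s5,s6,s7} by δ(·,0) → {s6,s7} and {s5}.
Split {s0,s1,s2,s3,s4} by δ(·,1) → {s0,s2,s4} and {s1,s3}.
Split {s0,s2,s4} by δ(·,1) → {s2,s4} and {s0}.
The partition is now stable with 5 blocks: {s6,s7} | {s2,s4} | {s5} | {s1,s3} | {s0}.

5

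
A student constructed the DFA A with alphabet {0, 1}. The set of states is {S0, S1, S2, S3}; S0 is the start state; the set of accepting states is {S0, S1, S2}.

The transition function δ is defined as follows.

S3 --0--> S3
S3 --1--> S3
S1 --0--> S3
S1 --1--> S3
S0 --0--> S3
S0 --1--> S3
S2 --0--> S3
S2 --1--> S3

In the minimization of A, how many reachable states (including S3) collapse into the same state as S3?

First remove the unreachable states {S1,S2}; 2 states remain.
Initial partition by acceptance: {S0} | {S3}.
The partition is now stable with 2 blocks: {S0} | {S3}.
State S3 belongs to the block {S3}, which has 1 states.

1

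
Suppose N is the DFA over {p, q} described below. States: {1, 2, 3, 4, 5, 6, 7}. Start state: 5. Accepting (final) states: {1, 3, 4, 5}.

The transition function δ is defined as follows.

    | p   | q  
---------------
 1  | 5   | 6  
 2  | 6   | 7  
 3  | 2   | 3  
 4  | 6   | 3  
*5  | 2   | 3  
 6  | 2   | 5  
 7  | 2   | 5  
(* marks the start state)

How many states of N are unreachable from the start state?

2

No path from 5 leads to 1, 4; the other 5 states are all reachable.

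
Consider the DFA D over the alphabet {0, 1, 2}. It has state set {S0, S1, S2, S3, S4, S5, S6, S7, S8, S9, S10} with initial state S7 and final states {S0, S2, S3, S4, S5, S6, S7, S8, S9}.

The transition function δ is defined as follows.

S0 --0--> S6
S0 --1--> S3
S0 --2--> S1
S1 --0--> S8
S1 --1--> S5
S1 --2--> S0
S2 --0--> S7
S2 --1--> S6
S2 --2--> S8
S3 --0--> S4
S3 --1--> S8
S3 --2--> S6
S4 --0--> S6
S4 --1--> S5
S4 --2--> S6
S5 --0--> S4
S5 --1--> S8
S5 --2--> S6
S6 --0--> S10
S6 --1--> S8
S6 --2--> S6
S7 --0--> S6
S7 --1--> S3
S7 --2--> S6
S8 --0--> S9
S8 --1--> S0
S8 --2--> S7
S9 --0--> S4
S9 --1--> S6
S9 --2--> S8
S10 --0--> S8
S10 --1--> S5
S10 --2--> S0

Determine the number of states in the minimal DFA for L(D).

States {S2} cannot be reached from the start state, so discard them.
P0 = {S0,S3,S4,S5,S6,S7,S8,S9} | {S1,S10}.
On input 0, block {S0,S3,S4,S5,S6,S7,S8,S9} splits into {S0,S3,S4,S5,S7,S8,S9} and {S6}.
Split {S0,S3,S4,S5,S7,S8,S9} by δ(·,0) → {S3,S5,S8,S9} and {S0,S4,S7}.
Split {S3,S5,S8,S9} by δ(·,0) → {S3,S5,S9} and {S8}.
Split {S3,S5,S9} by δ(·,1) → {S3,S5} and {S9}.
On input 2, block {S0,S4,S7} splits into {S4,S7} and {S0}.
No further refinement is possible. Final partition (7 blocks): {S3,S5} | {S1,S10} | {S6} | {S4,S7} | {S8} | {S9} | {S0}.

7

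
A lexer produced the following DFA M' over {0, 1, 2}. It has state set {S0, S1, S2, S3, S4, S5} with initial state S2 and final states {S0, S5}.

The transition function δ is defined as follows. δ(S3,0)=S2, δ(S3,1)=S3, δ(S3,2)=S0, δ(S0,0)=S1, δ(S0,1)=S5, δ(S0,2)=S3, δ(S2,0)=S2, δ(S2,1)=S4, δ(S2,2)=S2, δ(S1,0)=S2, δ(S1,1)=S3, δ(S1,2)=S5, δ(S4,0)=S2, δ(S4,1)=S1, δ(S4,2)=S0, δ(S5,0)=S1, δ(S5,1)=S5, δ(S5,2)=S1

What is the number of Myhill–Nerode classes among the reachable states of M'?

3

All states are reachable from the start state.
P0 = {S0,S5} | {S1,S2,S3,S4}.
Split {S1,S2,S3,S4} by δ(·,2) → {S1,S3,S4} and {S2}.
No further refinement is possible. Final partition (3 blocks): {S0,S5} | {S1,S3,S4} | {S2}.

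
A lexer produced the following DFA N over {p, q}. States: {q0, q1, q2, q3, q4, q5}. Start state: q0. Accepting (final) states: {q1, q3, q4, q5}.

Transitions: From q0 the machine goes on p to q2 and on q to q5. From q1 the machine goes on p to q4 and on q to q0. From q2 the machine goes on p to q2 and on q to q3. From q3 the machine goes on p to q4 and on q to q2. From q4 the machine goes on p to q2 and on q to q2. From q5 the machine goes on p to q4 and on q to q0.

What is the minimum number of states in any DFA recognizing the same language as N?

3

First remove the unreachable states {q1}; 5 states remain.
Initial partition by acceptance: {q3,q4,q5} | {q0,q2}.
On input p, block {q3,q4,q5} splits into {q3,q5} and {q4}.
No further refinement is possible. Final partition (3 blocks): {q3,q5} | {q0,q2} | {q4}.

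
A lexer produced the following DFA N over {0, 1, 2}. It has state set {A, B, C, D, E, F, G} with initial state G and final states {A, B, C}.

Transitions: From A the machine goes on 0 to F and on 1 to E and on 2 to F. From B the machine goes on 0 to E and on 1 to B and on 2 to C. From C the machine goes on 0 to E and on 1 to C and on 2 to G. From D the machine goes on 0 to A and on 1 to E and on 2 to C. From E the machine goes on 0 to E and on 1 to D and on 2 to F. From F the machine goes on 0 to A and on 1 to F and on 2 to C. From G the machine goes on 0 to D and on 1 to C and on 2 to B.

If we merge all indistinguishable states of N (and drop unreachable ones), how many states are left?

Every state is reachable, so we keep all 7.
Initial partition by acceptance: {A,B,C} | {D,E,F,G}.
Split {A,B,C} by δ(·,1) → {B,C} and {A}.
On input 2, block {B,C} splits into {B} and {C}.
Split {D,E,F,G} by δ(·,0) → {D,F} and {E,G}.
Refine {D,F} on symbol 1: members go to different blocks, giving {D} and {F}.
Split {E,G} by δ(·,0) → {E} and {G}.
No further refinement is possible. Final partition (7 blocks): {B} | {D} | {A} | {C} | {E} | {F} | {G}.

7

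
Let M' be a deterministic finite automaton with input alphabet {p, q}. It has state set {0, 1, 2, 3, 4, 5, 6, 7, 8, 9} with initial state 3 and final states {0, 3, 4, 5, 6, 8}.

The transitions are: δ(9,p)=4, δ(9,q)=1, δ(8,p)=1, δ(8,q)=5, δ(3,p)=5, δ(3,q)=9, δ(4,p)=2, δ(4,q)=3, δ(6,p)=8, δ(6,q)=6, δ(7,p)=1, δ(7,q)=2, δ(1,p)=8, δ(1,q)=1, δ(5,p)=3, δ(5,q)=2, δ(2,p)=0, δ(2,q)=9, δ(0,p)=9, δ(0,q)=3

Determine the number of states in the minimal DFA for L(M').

States {6,7} cannot be reached from the start state, so discard them.
P0 = {0,3,4,5,8} | {1,2,9}.
On input p, block {0,3,4,5,8} splits into {0,4,8} and {3,5}.
The partition is now stable with 3 blocks: {0,4,8} | {1,2,9} | {3,5}.

3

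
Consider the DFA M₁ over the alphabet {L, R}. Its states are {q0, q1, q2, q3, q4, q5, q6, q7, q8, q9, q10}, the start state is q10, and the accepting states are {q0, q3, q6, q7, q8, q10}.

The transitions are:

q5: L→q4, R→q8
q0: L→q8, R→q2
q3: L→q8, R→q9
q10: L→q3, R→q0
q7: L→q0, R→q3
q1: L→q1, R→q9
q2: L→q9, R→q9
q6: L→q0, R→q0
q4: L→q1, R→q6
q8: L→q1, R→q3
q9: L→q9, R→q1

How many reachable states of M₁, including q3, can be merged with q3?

First remove the unreachable states {q4,q5,q6,q7}; 7 states remain.
P0 = {q0,q3,q8,q10} | {q1,q2,q9}.
Refine {q0,q3,q8,q10} on symbol L: members go to different blocks, giving {q0,q3,q10} and {q8}.
Refine {q0,q3,q10} on symbol L: members go to different blocks, giving {q0,q3} and {q10}.
Stable partition: {q0,q3} | {q1,q2,q9} | {q8} | {q10} — 4 equivalence classes.
The equivalence class containing q3 is {q0,q3}, of size 2.

2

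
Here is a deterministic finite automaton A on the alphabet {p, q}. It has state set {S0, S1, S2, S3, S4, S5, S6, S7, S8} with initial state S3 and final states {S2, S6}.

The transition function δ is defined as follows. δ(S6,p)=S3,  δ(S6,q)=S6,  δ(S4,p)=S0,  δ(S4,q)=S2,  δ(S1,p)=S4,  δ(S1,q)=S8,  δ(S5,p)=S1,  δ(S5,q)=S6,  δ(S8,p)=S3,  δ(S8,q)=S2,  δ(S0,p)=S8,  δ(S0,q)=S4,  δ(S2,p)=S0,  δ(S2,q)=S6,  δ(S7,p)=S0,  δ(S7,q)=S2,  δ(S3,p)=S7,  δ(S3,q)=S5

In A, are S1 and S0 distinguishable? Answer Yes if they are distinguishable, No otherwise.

Every state is reachable, so we keep all 9.
Initial partition by acceptance: {S2,S6} | {S0,S1,S3,S4,S5,S7,S8}.
Split {S0,S1,S3,S4,S5,S7,S8} by δ(·,q) → {S4,S5,S7,S8} and {S0,S1,S3}.
The partition is now stable with 3 blocks: {S2,S6} | {S4,S5,S7,S8} | {S0,S1,S3}.
S1 and S0 lie in the same block of the stable partition, so they are equivalent — no string distinguishes them.

No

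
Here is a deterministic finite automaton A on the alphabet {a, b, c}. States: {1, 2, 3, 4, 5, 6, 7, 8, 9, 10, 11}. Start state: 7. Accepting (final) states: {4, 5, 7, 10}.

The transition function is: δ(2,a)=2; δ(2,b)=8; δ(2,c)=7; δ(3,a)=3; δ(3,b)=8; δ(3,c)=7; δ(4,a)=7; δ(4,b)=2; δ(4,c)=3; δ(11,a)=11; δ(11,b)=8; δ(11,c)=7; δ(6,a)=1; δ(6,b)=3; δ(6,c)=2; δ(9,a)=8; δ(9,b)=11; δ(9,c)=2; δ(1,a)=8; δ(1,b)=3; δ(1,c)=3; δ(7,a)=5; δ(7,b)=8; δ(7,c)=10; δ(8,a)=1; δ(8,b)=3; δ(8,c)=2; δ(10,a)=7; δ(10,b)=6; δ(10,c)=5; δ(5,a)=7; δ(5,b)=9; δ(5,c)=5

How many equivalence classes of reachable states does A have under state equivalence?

First remove the unreachable states {4}; 10 states remain.
Initial partition by acceptance: {5,7,10} | {1,2,3,6,8,9,11}.
Split {1,2,3,6,8,9,11} by δ(·,c) → {1,6,8,9} and {2,3,11}.
The partition is now stable with 3 blocks: {5,7,10} | {1,6,8,9} | {2,3,11}.

3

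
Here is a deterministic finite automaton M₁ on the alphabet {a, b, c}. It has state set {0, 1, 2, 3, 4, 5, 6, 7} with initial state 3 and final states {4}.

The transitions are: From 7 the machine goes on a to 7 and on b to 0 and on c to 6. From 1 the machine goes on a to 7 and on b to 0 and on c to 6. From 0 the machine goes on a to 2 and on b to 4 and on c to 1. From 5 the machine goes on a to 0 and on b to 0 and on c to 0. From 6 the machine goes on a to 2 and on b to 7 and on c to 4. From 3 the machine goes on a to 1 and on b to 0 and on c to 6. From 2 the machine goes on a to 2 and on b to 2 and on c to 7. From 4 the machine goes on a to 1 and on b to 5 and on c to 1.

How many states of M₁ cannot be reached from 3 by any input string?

Every one of the 8 states is reachable from 3.

0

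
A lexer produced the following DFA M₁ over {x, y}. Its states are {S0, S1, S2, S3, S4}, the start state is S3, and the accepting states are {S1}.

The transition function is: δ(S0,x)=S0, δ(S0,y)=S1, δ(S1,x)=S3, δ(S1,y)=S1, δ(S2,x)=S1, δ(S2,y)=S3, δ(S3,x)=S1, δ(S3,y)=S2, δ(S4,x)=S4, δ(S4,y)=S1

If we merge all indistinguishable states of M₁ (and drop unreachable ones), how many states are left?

2

Reachable states from the start: {S1,S2,S3}. Unreachable: {S0,S4} — drop them.
Start with accepting vs non-accepting: {S1} | {S2,S3}.
The partition is now stable with 2 blocks: {S1} | {S2,S3}.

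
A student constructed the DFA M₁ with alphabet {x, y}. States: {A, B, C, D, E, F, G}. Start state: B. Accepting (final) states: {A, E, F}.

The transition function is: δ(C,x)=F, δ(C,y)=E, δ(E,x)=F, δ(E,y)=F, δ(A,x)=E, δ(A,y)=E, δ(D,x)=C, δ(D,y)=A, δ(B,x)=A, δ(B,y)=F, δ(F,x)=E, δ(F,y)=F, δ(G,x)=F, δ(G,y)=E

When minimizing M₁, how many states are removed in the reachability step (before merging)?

Starting at B and following transitions, the reachable set is {A, B, E, F}. That leaves C, D, G unreachable — 3 in total.

3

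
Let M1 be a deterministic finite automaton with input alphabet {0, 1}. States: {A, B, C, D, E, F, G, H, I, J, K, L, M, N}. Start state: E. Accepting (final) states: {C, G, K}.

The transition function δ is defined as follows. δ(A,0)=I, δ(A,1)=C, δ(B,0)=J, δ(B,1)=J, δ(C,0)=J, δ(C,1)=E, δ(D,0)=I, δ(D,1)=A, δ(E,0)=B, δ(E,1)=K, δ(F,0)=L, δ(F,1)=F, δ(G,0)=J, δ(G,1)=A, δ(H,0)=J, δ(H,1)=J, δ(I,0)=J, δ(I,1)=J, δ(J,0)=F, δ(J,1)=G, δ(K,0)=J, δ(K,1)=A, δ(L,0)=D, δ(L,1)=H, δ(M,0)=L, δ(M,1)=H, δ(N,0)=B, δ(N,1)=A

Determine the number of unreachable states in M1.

2

Starting at E and following transitions, the reachable set is {A, B, C, D, E, F, G, H, I, J, K, L}. That leaves M, N unreachable — 2 in total.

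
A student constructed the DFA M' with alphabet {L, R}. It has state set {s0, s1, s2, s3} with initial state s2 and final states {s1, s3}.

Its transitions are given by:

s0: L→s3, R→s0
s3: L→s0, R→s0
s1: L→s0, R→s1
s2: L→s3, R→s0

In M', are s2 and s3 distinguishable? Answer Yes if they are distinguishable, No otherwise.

First remove the unreachable states {s1}; 3 states remain.
P0 = {s3} | {s0,s2}.
The partition is now stable with 2 blocks: {s3} | {s0,s2}.
s2 and s3 end up in different blocks, so they are distinguishable. For instance, the string 'ε' is accepted from only s3.

Yes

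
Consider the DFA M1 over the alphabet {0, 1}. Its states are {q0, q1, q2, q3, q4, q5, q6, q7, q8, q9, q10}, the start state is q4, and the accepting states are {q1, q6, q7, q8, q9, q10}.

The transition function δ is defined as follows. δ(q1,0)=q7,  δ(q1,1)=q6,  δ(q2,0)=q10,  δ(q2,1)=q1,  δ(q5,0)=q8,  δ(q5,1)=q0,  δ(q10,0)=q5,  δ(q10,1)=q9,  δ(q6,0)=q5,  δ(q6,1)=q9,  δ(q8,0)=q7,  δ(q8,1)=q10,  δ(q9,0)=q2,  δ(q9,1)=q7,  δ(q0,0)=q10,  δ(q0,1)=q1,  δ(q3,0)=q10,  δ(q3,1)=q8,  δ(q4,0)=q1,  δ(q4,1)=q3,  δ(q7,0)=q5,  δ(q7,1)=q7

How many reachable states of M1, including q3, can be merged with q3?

Every state is reachable, so we keep all 11.
Start with accepting vs non-accepting: {q1,q6,q7,q8,q9,q10} | {q0,q2,q3,q4,q5}.
Refine {q1,q6,q7,q8,q9,q10} on symbol 0: members go to different blocks, giving {q6,q7,q9,q10} and {q1,q8}.
On input 0, block {q0,q2,q3,q4,q5} splits into {q0,q2,q3} and {q4,q5}.
Refine {q6,q7,q9,q10} on symbol 0: members go to different blocks, giving {q6,q7,q10} and {q9}.
On input 1, block {q6,q7,q10} splits into {q6,q10} and {q7}.
Stable partition: {q6,q10} | {q0,q2,q3} | {q1,q8} | {q4,q5} | {q9} | {q7} — 6 equivalence classes.
State q3 belongs to the block {q0,q2,q3}, which has 3 states.

3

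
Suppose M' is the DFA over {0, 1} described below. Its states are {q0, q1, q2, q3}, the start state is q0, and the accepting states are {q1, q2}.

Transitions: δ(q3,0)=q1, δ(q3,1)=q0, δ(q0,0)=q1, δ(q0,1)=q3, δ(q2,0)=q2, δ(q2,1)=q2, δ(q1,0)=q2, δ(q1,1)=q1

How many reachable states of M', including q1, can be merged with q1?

2

P0 = {q1,q2} | {q0,q3}.
Stable partition: {q1,q2} | {q0,q3} — 2 equivalence classes.
State q1 belongs to the block {q1,q2}, which has 2 states.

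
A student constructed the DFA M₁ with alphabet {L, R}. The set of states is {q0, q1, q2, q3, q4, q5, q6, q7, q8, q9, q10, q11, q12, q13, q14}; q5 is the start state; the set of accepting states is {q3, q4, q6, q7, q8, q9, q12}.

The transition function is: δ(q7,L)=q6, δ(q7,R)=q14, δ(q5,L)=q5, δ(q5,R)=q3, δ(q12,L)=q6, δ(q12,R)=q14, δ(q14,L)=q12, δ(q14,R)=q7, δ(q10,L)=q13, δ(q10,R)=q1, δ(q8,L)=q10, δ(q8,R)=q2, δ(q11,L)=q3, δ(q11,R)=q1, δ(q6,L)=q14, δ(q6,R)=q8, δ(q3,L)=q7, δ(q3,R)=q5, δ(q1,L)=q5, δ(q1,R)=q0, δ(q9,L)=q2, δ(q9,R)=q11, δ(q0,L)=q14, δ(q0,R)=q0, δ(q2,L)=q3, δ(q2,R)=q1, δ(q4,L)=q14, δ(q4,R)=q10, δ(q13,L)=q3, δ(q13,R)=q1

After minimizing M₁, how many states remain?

Reachable states from the start: {q0,q1,q2,q3,q5,q6,q7,q8,q10,q12,q13,q14}. Unreachable: {q4,q9,q11} — drop them.
Initial partition by acceptance: {q3,q6,q7,q8,q12} | {q0,q1,q2,q5,q10,q13,q14}.
Split {q3,q6,q7,q8,q12} by δ(·,L) → {q3,q7,q12} and {q6,q8}.
Split {q3,q7,q12} by δ(·,L) → {q7,q12} and {q3}.
Split {q0,q1,q2,q5,q10,q13,q14} by δ(·,L) → {q0,q1,q5,q10} and {q2,q13} and {q14}.
On input L, block {q0,q1,q5,q10} splits into {q1,q5} and {q0} and {q10}.
On input R, block {q1,q5} splits into {q1} and {q5}.
Refine {q6,q8} on symbol L: members go to different blocks, giving {q6} and {q8}.
Stable partition: {q7,q12} | {q1} | {q6} | {q3} | {q2,q13} | {q14} | {q0} | {q10} | {q5} | {q8} — 10 equivalence classes.

10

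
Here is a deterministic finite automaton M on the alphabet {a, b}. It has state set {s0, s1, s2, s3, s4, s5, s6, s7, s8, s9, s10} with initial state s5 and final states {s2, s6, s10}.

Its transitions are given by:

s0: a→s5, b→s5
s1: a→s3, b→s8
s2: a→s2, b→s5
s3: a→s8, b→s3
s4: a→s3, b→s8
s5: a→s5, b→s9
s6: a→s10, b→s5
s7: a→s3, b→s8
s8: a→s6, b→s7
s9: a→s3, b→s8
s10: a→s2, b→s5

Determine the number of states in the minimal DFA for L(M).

States {s0,s1,s4} cannot be reached from the start state, so discard them.
P0 = {s2,s6,s10} | {s3,s5,s7,s8,s9}.
Refine {s3,s5,s7,s8,s9} on symbol a: members go to different blocks, giving {s3,s5,s7,s9} and {s8}.
Refine {s3,s5,s7,s9} on symbol a: members go to different blocks, giving {s5,s7,s9} and {s3}.
Split {s5,s7,s9} by δ(·,a) → {s7,s9} and {s5}.
Stable partition: {s2,s6,s10} | {s7,s9} | {s8} | {s3} | {s5} — 5 equivalence classes.

5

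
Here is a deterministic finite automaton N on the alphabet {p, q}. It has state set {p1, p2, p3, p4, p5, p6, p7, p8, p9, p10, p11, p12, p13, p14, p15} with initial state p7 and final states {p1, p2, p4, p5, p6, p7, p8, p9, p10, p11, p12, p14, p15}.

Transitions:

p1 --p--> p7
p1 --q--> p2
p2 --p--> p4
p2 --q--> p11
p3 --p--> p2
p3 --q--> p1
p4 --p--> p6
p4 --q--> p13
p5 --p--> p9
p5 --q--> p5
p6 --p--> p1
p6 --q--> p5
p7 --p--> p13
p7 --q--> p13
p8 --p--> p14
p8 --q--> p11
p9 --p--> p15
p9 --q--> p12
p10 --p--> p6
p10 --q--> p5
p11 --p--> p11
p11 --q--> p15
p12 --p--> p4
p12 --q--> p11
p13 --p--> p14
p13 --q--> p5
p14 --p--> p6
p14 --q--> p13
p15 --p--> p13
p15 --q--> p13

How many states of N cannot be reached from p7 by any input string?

3

Starting at p7 and following transitions, the reachable set is {p1, p2, p4, p5, p6, p7, p9, p11, p12, p13, p14, p15}. That leaves p3, p8, p10 unreachable — 3 in total.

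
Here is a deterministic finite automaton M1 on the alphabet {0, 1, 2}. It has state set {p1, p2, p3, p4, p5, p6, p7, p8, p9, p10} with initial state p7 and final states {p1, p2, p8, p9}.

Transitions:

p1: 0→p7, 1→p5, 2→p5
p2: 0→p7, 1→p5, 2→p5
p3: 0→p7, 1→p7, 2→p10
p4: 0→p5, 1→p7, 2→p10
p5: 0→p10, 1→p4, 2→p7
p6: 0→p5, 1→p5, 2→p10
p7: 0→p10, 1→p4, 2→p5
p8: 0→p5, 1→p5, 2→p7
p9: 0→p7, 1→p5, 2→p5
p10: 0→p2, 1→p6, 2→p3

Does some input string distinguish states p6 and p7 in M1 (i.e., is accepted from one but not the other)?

Yes

Reachable states from the start: {p2,p3,p4,p5,p6,p7,p10}. Unreachable: {p1,p8,p9} — drop them.
Start with accepting vs non-accepting: {p2} | {p3,p4,p5,p6,p7,p10}.
On input 0, block {p3,p4,p5,p6,p7,p10} splits into {p3,p4,p5,p6,p7} and {p10}.
Split {p3,p4,p5,p6,p7} by δ(·,0) → {p3,p4,p6} and {p5,p7}.
No further refinement is possible. Final partition (4 blocks): {p2} | {p3,p4,p6} | {p10} | {p5,p7}.
p6 and p7 end up in different blocks, so they are distinguishable. For instance, the string '00' is accepted from only p7.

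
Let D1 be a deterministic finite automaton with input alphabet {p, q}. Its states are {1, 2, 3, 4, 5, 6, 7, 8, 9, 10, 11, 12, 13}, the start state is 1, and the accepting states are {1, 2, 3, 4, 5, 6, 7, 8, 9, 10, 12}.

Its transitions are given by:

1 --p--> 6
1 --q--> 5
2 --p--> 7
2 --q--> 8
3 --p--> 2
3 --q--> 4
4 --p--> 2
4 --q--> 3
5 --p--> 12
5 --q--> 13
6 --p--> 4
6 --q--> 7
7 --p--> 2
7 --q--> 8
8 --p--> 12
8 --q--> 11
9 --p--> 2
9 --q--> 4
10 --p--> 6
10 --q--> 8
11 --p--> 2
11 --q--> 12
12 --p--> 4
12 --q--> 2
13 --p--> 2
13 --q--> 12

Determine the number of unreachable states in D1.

No path from 1 leads to 9, 10; the other 11 states are all reachable.

2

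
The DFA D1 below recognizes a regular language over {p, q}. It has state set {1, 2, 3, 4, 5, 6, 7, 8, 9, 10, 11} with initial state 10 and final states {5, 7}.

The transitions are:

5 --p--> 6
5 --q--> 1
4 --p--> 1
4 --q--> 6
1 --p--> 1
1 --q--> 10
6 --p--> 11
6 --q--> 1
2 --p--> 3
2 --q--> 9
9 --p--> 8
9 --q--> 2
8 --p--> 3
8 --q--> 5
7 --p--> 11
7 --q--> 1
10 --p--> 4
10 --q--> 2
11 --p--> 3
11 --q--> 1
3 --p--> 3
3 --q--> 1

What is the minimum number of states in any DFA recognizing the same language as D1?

First remove the unreachable states {7}; 10 states remain.
Start with accepting vs non-accepting: {5} | {1,2,3,4,6,8,9,10,11}.
On input q, block {1,2,3,4,6,8,9,10,11} splits into {1,2,3,4,6,9,10,11} and {8}.
Refine {1,2,3,4,6,9,10,11} on symbol p: members go to different blocks, giving {1,2,3,4,6,10,11} and {9}.
Refine {1,2,3,4,6,10,11} on symbol q: members go to different blocks, giving {1,3,4,6,10,11} and {2}.
On input q, block {1,3,4,6,10,11} splits into {1,3,4,6,11} and {10}.
Refine {1,3,4,6,11} on symbol q: members go to different blocks, giving {3,4,6,11} and {1}.
Split {3,4,6,11} by δ(·,p) → {3,6,11} and {4}.
No further refinement is possible. Final partition (8 blocks): {5} | {3,6,11} | {8} | {9} | {2} | {10} | {1} | {4}.

8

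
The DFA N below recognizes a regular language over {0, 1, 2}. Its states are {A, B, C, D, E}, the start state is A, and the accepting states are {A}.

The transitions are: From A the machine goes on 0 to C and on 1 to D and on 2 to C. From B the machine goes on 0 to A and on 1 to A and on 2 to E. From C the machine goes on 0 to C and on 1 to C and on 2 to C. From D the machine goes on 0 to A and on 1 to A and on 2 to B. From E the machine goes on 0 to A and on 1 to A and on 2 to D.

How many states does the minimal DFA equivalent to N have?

Start with accepting vs non-accepting: {A} | {B,C,D,E}.
Split {B,C,D,E} by δ(·,0) → {B,D,E} and {C}.
No further refinement is possible. Final partition (3 blocks): {A} | {B,D,E} | {C}.

3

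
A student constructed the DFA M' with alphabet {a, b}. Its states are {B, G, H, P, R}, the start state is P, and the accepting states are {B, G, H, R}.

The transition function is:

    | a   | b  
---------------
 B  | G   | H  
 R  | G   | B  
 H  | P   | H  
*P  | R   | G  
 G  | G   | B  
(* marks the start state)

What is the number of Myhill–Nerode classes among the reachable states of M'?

4

Every state is reachable, so we keep all 5.
Start with accepting vs non-accepting: {B,G,H,R} | {P}.
Refine {B,G,H,R} on symbol a: members go to different blocks, giving {B,G,R} and {H}.
On input b, block {B,G,R} splits into {G,R} and {B}.
The partition is now stable with 4 blocks: {G,R} | {P} | {H} | {B}.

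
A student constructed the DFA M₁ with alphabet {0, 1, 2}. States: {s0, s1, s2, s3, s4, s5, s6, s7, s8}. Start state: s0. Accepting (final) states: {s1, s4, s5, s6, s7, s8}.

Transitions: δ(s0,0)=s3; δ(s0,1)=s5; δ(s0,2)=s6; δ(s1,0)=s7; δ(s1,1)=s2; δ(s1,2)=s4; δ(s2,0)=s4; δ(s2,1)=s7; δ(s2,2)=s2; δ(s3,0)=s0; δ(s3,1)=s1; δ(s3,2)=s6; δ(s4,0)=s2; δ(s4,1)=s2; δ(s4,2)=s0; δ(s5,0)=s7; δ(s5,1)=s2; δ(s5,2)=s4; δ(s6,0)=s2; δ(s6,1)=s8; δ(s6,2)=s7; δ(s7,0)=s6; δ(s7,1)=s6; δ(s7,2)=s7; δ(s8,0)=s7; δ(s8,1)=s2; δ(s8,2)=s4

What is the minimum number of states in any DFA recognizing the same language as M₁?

6

Every state is reachable, so we keep all 9.
P0 = {s1,s4,s5,s6,s7,s8} | {s0,s2,s3}.
Split {s1,s4,s5,s6,s7,s8} by δ(·,0) → {s1,s5,s7,s8} and {s4,s6}.
Refine {s1,s5,s7,s8} on symbol 0: members go to different blocks, giving {s1,s5,s8} and {s7}.
Refine {s0,s2,s3} on symbol 0: members go to different blocks, giving {s0,s3} and {s2}.
Refine {s4,s6} on symbol 1: members go to different blocks, giving {s4} and {s6}.
No further refinement is possible. Final partition (6 blocks): {s1,s5,s8} | {s0,s3} | {s4} | {s7} | {s2} | {s6}.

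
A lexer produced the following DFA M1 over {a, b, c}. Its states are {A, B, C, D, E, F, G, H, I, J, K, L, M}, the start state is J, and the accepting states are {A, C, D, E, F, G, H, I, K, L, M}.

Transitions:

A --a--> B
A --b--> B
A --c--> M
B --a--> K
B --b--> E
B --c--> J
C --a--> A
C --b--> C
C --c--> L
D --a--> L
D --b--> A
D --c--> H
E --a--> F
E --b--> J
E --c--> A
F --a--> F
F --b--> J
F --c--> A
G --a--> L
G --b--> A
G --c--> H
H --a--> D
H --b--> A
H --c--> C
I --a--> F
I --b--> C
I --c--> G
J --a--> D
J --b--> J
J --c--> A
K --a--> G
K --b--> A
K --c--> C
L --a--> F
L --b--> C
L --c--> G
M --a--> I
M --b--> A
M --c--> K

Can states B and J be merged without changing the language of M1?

No

All states are reachable from the start state.
Start with accepting vs non-accepting: {A,C,D,E,F,G,H,I,K,L,M} | {B,J}.
Refine {A,C,D,E,F,G,H,I,K,L,M} on symbol a: members go to different blocks, giving {C,D,E,F,G,H,I,K,L,M} and {A}.
On input a, block {C,D,E,F,G,H,I,K,L,M} splits into {D,E,F,G,H,I,K,L,M} and {C}.
Refine {D,E,F,G,H,I,K,L,M} on symbol b: members go to different blocks, giving {D,G,H,K,M} and {E,F} and {I,L}.
On input a, block {D,G,H,K,M} splits into {D,G,M} and {H,K}.
Refine {B,J} on symbol a: members go to different blocks, giving {B} and {J}.
No further refinement is possible. Final partition (8 blocks): {D,G,M} | {B} | {A} | {C} | {E,F} | {I,L} | {H,K} | {J}.
B and J end up in different blocks, so they are distinguishable. For instance, the string 'b' is accepted from only B.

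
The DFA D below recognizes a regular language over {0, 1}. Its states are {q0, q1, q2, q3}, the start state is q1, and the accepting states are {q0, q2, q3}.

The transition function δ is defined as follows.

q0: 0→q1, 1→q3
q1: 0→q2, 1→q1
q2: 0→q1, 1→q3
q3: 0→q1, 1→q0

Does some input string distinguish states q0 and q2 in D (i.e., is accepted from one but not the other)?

Initial partition by acceptance: {q0,q2,q3} | {q1}.
The partition is now stable with 2 blocks: {q0,q2,q3} | {q1}.
q0 and q2 lie in the same block of the stable partition, so they are equivalent — no string distinguishes them.

No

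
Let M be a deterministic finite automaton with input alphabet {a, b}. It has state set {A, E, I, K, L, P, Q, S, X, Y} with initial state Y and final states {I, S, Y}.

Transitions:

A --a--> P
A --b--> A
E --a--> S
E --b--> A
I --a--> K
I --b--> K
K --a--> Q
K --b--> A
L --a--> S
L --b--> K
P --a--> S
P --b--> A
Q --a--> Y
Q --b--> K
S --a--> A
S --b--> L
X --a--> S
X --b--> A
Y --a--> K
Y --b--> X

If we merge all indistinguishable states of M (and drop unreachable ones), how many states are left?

Reachable states from the start: {A,K,L,P,Q,S,X,Y}. Unreachable: {E,I} — drop them.
P0 = {S,Y} | {A,K,L,P,Q,X}.
Split {A,K,L,P,Q,X} by δ(·,a) → {L,P,Q,X} and {A,K}.
The partition is now stable with 3 blocks: {S,Y} | {L,P,Q,X} | {A,K}.

3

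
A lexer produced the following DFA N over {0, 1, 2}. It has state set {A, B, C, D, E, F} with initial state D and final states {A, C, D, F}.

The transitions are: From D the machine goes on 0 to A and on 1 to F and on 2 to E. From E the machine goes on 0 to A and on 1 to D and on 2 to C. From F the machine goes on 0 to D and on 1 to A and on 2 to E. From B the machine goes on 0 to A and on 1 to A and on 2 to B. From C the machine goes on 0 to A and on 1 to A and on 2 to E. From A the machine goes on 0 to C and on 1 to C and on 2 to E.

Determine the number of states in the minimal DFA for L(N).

2

States {B} cannot be reached from the start state, so discard them.
Initial partition by acceptance: {A,C,D,F} | {E}.
Stable partition: {A,C,D,F} | {E} — 2 equivalence classes.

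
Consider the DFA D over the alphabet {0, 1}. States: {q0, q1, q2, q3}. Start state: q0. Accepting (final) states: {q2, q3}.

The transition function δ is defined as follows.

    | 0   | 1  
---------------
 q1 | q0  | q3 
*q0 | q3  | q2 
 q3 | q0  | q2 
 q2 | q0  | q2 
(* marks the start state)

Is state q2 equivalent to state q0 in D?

No

Reachable states from the start: {q0,q2,q3}. Unreachable: {q1} — drop them.
Start with accepting vs non-accepting: {q2,q3} | {q0}.
The partition is now stable with 2 blocks: {q2,q3} | {q0}.
q2 and q0 end up in different blocks, so they are distinguishable. For instance, the string 'ε' is accepted from only q2.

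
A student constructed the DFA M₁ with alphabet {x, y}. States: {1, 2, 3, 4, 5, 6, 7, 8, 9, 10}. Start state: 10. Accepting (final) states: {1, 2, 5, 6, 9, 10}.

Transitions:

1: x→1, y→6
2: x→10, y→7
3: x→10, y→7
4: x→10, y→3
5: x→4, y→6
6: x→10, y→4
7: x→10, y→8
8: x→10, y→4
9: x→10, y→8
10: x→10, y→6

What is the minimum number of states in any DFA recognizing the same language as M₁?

Reachable states from the start: {3,4,6,7,8,10}. Unreachable: {1,2,5,9} — drop them.
Initial partition by acceptance: {6,10} | {3,4,7,8}.
Split {6,10} by δ(·,y) → {6} and {10}.
Stable partition: {6} | {3,4,7,8} | {10} — 3 equivalence classes.

3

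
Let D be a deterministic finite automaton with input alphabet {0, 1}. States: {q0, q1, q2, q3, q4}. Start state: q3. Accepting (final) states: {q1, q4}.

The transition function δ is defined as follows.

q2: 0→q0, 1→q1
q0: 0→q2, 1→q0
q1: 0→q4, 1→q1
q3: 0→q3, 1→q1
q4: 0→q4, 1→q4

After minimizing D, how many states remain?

2

First remove the unreachable states {q0,q2}; 3 states remain.
Initial partition by acceptance: {q1,q4} | {q3}.
Stable partition: {q1,q4} | {q3} — 2 equivalence classes.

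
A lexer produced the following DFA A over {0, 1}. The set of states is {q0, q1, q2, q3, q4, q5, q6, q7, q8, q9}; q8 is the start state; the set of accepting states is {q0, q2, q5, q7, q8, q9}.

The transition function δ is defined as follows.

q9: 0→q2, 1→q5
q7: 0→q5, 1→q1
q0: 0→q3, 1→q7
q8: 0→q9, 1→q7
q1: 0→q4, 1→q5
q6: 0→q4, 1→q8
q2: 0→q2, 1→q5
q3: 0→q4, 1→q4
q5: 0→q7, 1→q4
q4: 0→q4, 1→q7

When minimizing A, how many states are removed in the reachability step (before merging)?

3

BFS from q8 reaches {q1, q2, q4, q5, q7, q8, q9}; the 3 state(s) q0, q3, q6 are never visited.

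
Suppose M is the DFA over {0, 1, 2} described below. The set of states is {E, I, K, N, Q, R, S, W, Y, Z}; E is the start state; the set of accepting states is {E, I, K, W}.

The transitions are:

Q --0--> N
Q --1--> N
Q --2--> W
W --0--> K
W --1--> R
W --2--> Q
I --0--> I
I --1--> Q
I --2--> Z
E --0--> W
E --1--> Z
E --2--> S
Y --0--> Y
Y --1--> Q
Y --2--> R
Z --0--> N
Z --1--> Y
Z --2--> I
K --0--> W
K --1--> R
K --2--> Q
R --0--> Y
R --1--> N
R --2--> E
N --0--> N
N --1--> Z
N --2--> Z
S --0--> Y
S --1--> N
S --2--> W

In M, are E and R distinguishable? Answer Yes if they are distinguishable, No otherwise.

Every state is reachable, so we keep all 10.
Start with accepting vs non-accepting: {E,I,K,W} | {N,Q,R,S,Y,Z}.
Split {N,Q,R,S,Y,Z} by δ(·,2) → {Q,R,S,Z} and {N,Y}.
The partition is now stable with 3 blocks: {E,I,K,W} | {Q,R,S,Z} | {N,Y}.
E and R end up in different blocks, so they are distinguishable. For instance, the string 'ε' is accepted from only E.

Yes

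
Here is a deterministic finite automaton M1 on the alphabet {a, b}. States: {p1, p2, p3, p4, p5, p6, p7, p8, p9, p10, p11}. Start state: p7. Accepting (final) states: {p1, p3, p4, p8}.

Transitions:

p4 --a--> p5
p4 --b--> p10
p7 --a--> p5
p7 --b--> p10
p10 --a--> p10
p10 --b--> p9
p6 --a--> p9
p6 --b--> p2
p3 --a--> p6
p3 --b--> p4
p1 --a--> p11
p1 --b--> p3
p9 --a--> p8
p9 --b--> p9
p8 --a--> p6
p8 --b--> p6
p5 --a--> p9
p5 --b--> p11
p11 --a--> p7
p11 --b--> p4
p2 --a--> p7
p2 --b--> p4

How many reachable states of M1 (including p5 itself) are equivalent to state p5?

First remove the unreachable states {p1,p3}; 9 states remain.
Start with accepting vs non-accepting: {p4,p8} | {p2,p5,p6,p7,p9,p10,p11}.
On input a, block {p2,p5,p6,p7,p9,p10,p11} splits into {p2,p5,p6,p7,p10,p11} and {p9}.
On input a, block {p2,p5,p6,p7,p10,p11} splits into {p2,p7,p10,p11} and {p5,p6}.
Split {p4,p8} by δ(·,b) → {p4} and {p8}.
Split {p2,p7,p10,p11} by δ(·,a) → {p2,p10,p11} and {p7}.
On input a, block {p2,p10,p11} splits into {p2,p11} and {p10}.
Stable partition: {p4} | {p2,p11} | {p9} | {p5,p6} | {p8} | {p7} | {p10} — 7 equivalence classes.
State p5 belongs to the block {p5,p6}, which has 2 states.

2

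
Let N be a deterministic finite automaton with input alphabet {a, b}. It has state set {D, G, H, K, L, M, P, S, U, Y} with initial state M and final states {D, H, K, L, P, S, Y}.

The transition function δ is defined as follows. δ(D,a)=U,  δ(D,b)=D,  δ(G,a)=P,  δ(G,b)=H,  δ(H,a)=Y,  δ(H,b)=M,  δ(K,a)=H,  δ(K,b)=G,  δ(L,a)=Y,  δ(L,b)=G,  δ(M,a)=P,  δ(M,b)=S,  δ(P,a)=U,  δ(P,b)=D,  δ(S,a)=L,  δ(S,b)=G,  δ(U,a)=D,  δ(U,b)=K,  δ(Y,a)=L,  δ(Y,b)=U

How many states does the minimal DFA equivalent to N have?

3

P0 = {D,H,K,L,P,S,Y} | {G,M,U}.
On input a, block {D,H,K,L,P,S,Y} splits into {H,K,L,S,Y} and {D,P}.
The partition is now stable with 3 blocks: {H,K,L,S,Y} | {G,M,U} | {D,P}.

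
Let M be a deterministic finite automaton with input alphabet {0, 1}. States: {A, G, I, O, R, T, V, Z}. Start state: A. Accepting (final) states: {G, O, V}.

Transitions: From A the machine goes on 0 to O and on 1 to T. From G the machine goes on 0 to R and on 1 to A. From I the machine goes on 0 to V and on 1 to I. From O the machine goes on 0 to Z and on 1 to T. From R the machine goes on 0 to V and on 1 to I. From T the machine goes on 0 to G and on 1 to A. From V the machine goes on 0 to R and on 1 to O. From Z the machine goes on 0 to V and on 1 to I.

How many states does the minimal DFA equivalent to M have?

4

Initial partition by acceptance: {G,O,V} | {A,I,R,T,Z}.
Split {G,O,V} by δ(·,1) → {G,O} and {V}.
On input 0, block {A,I,R,T,Z} splits into {I,R,Z} and {A,T}.
Stable partition: {G,O} | {I,R,Z} | {V} | {A,T} — 4 equivalence classes.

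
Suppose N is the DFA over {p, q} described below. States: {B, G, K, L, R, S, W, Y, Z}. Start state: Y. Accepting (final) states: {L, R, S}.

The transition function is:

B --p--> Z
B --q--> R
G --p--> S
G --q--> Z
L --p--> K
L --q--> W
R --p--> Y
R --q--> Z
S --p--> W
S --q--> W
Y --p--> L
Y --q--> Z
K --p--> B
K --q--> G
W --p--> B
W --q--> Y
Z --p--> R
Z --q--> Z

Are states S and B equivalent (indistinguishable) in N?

Every state is reachable, so we keep all 9.
Initial partition by acceptance: {L,R,S} | {B,G,K,W,Y,Z}.
On input p, block {B,G,K,W,Y,Z} splits into {G,Y,Z} and {B,K,W}.
Split {L,R,S} by δ(·,p) → {L,S} and {R}.
Refine {G,Y,Z} on symbol p: members go to different blocks, giving {G,Y} and {Z}.
On input p, block {B,K,W} splits into {K,W} and {B}.
Stable partition: {L,S} | {G,Y} | {K,W} | {R} | {Z} | {B} — 6 equivalence classes.
S and B end up in different blocks, so they are distinguishable. For instance, the string 'ε' is accepted from only S.

No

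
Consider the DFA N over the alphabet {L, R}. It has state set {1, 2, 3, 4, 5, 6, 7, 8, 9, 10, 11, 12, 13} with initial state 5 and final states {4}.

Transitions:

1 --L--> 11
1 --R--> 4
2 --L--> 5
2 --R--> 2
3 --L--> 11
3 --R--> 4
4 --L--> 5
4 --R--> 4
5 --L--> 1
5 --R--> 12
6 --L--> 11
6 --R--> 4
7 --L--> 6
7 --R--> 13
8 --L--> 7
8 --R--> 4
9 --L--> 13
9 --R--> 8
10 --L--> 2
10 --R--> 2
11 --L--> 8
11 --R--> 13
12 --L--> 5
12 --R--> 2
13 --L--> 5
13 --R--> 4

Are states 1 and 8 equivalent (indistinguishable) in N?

First remove the unreachable states {3,9,10}; 10 states remain.
Initial partition by acceptance: {4} | {1,2,5,6,7,8,11,12,13}.
On input R, block {1,2,5,6,7,8,11,12,13} splits into {2,5,7,11,12} and {1,6,8,13}.
Split {2,5,7,11,12} by δ(·,L) → {5,7,11} and {2,12}.
Split {5,7,11} by δ(·,R) → {7,11} and {5}.
Split {1,6,8,13} by δ(·,L) → {1,6,8} and {13}.
Stable partition: {4} | {7,11} | {1,6,8} | {2,12} | {5} | {13} — 6 equivalence classes.
1 and 8 lie in the same block of the stable partition, so they are equivalent — no string distinguishes them.

Yes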